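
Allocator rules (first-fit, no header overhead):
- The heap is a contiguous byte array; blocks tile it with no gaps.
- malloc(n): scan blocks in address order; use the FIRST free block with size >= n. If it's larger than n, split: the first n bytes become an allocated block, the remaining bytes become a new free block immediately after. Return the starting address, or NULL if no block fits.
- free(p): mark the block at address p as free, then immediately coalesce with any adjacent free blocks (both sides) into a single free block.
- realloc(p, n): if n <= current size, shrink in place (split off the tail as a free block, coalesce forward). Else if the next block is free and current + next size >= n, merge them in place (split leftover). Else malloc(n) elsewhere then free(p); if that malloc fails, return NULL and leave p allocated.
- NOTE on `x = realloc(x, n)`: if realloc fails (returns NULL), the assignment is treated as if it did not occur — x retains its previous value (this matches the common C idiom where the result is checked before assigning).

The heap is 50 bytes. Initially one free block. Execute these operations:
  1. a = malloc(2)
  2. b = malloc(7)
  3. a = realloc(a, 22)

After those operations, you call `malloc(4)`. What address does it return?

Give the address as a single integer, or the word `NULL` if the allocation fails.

Answer: 31

Derivation:
Op 1: a = malloc(2) -> a = 0; heap: [0-1 ALLOC][2-49 FREE]
Op 2: b = malloc(7) -> b = 2; heap: [0-1 ALLOC][2-8 ALLOC][9-49 FREE]
Op 3: a = realloc(a, 22) -> a = 9; heap: [0-1 FREE][2-8 ALLOC][9-30 ALLOC][31-49 FREE]
malloc(4): first-fit scan over [0-1 FREE][2-8 ALLOC][9-30 ALLOC][31-49 FREE] -> 31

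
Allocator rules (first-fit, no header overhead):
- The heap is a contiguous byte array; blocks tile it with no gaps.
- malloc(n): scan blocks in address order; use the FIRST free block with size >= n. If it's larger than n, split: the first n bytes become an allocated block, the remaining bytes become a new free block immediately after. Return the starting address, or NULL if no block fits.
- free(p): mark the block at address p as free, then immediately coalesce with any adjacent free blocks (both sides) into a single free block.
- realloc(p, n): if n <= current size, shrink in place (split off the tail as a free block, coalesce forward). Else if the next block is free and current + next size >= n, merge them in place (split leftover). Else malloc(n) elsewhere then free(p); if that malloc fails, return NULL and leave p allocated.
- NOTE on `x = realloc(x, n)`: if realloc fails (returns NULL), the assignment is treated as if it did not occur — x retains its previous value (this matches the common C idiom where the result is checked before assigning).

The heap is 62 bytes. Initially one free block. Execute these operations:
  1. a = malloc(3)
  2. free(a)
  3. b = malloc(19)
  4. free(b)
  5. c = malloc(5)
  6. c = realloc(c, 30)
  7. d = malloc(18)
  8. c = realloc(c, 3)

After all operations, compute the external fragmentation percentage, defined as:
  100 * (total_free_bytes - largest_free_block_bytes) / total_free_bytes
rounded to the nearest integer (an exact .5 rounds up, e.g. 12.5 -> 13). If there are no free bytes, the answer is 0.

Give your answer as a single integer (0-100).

Answer: 34

Derivation:
Op 1: a = malloc(3) -> a = 0; heap: [0-2 ALLOC][3-61 FREE]
Op 2: free(a) -> (freed a); heap: [0-61 FREE]
Op 3: b = malloc(19) -> b = 0; heap: [0-18 ALLOC][19-61 FREE]
Op 4: free(b) -> (freed b); heap: [0-61 FREE]
Op 5: c = malloc(5) -> c = 0; heap: [0-4 ALLOC][5-61 FREE]
Op 6: c = realloc(c, 30) -> c = 0; heap: [0-29 ALLOC][30-61 FREE]
Op 7: d = malloc(18) -> d = 30; heap: [0-29 ALLOC][30-47 ALLOC][48-61 FREE]
Op 8: c = realloc(c, 3) -> c = 0; heap: [0-2 ALLOC][3-29 FREE][30-47 ALLOC][48-61 FREE]
Free blocks: [27 14] total_free=41 largest=27 -> 100*(41-27)/41 = 1400/41 ≈ 34.146 -> rounds to 34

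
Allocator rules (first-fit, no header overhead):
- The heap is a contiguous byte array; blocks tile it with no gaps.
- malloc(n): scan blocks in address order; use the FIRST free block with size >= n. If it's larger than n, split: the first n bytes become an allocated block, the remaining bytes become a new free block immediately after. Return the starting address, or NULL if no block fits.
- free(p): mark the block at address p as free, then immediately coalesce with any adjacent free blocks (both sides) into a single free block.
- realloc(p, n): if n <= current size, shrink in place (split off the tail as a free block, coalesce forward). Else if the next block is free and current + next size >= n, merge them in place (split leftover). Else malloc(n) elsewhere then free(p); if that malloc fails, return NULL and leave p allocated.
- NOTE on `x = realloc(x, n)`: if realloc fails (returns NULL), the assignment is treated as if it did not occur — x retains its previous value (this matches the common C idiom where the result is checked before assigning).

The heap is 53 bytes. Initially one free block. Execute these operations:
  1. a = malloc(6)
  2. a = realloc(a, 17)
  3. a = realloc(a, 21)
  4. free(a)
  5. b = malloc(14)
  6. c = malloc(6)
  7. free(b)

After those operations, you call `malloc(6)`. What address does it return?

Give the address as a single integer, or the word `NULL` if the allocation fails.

Answer: 0

Derivation:
Op 1: a = malloc(6) -> a = 0; heap: [0-5 ALLOC][6-52 FREE]
Op 2: a = realloc(a, 17) -> a = 0; heap: [0-16 ALLOC][17-52 FREE]
Op 3: a = realloc(a, 21) -> a = 0; heap: [0-20 ALLOC][21-52 FREE]
Op 4: free(a) -> (freed a); heap: [0-52 FREE]
Op 5: b = malloc(14) -> b = 0; heap: [0-13 ALLOC][14-52 FREE]
Op 6: c = malloc(6) -> c = 14; heap: [0-13 ALLOC][14-19 ALLOC][20-52 FREE]
Op 7: free(b) -> (freed b); heap: [0-13 FREE][14-19 ALLOC][20-52 FREE]
malloc(6): first-fit scan over [0-13 FREE][14-19 ALLOC][20-52 FREE] -> 0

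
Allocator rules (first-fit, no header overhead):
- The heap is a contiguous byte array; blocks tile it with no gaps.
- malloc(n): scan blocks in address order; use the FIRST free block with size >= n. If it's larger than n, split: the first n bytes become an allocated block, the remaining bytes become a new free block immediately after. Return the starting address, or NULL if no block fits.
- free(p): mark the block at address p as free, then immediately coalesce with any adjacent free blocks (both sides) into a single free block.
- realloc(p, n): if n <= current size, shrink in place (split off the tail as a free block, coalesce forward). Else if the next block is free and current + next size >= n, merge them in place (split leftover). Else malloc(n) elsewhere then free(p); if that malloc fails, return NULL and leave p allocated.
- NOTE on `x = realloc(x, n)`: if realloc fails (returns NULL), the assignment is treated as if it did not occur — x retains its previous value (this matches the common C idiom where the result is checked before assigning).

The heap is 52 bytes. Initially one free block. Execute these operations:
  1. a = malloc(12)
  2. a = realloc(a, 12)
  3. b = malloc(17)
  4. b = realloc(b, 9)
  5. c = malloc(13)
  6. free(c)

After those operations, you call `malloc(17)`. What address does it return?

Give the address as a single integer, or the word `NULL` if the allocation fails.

Answer: 21

Derivation:
Op 1: a = malloc(12) -> a = 0; heap: [0-11 ALLOC][12-51 FREE]
Op 2: a = realloc(a, 12) -> a = 0; heap: [0-11 ALLOC][12-51 FREE]
Op 3: b = malloc(17) -> b = 12; heap: [0-11 ALLOC][12-28 ALLOC][29-51 FREE]
Op 4: b = realloc(b, 9) -> b = 12; heap: [0-11 ALLOC][12-20 ALLOC][21-51 FREE]
Op 5: c = malloc(13) -> c = 21; heap: [0-11 ALLOC][12-20 ALLOC][21-33 ALLOC][34-51 FREE]
Op 6: free(c) -> (freed c); heap: [0-11 ALLOC][12-20 ALLOC][21-51 FREE]
malloc(17): first-fit scan over [0-11 ALLOC][12-20 ALLOC][21-51 FREE] -> 21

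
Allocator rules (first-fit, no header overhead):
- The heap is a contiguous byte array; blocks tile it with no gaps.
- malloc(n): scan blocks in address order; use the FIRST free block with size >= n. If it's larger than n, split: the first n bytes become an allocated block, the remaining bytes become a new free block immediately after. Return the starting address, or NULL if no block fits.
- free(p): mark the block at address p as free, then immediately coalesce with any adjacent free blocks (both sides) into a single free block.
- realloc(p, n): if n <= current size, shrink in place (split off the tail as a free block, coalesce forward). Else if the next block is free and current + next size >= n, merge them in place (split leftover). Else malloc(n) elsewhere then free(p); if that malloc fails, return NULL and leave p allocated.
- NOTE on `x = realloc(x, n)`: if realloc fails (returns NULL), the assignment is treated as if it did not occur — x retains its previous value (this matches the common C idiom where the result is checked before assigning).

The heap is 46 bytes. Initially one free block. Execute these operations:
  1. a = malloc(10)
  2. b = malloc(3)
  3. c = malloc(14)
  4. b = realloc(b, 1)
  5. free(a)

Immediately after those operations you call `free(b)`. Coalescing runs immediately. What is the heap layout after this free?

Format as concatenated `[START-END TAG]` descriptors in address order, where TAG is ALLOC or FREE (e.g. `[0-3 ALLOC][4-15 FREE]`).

Answer: [0-12 FREE][13-26 ALLOC][27-45 FREE]

Derivation:
Op 1: a = malloc(10) -> a = 0; heap: [0-9 ALLOC][10-45 FREE]
Op 2: b = malloc(3) -> b = 10; heap: [0-9 ALLOC][10-12 ALLOC][13-45 FREE]
Op 3: c = malloc(14) -> c = 13; heap: [0-9 ALLOC][10-12 ALLOC][13-26 ALLOC][27-45 FREE]
Op 4: b = realloc(b, 1) -> b = 10; heap: [0-9 ALLOC][10-10 ALLOC][11-12 FREE][13-26 ALLOC][27-45 FREE]
Op 5: free(a) -> (freed a); heap: [0-9 FREE][10-10 ALLOC][11-12 FREE][13-26 ALLOC][27-45 FREE]
free(b): b = 10 -> block [10-10 ALLOC]; mark free, coalesce with adjacent free neighbors -> [0-12 FREE][13-26 ALLOC][27-45 FREE]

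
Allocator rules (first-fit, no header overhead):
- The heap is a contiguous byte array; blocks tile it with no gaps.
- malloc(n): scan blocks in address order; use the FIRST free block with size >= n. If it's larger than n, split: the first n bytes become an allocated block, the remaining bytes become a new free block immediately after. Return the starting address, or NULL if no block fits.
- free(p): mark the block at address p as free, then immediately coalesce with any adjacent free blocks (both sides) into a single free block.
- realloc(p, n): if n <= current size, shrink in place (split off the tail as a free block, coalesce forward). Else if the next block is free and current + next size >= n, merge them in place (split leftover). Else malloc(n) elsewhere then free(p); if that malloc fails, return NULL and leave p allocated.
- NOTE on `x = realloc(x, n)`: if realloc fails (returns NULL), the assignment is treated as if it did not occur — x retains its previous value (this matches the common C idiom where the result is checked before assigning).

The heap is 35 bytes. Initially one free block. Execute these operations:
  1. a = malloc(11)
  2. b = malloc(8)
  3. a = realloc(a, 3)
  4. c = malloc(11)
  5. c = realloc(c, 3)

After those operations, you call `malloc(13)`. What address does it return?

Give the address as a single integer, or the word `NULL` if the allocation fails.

Op 1: a = malloc(11) -> a = 0; heap: [0-10 ALLOC][11-34 FREE]
Op 2: b = malloc(8) -> b = 11; heap: [0-10 ALLOC][11-18 ALLOC][19-34 FREE]
Op 3: a = realloc(a, 3) -> a = 0; heap: [0-2 ALLOC][3-10 FREE][11-18 ALLOC][19-34 FREE]
Op 4: c = malloc(11) -> c = 19; heap: [0-2 ALLOC][3-10 FREE][11-18 ALLOC][19-29 ALLOC][30-34 FREE]
Op 5: c = realloc(c, 3) -> c = 19; heap: [0-2 ALLOC][3-10 FREE][11-18 ALLOC][19-21 ALLOC][22-34 FREE]
malloc(13): first-fit scan over [0-2 ALLOC][3-10 FREE][11-18 ALLOC][19-21 ALLOC][22-34 FREE] -> 22

Answer: 22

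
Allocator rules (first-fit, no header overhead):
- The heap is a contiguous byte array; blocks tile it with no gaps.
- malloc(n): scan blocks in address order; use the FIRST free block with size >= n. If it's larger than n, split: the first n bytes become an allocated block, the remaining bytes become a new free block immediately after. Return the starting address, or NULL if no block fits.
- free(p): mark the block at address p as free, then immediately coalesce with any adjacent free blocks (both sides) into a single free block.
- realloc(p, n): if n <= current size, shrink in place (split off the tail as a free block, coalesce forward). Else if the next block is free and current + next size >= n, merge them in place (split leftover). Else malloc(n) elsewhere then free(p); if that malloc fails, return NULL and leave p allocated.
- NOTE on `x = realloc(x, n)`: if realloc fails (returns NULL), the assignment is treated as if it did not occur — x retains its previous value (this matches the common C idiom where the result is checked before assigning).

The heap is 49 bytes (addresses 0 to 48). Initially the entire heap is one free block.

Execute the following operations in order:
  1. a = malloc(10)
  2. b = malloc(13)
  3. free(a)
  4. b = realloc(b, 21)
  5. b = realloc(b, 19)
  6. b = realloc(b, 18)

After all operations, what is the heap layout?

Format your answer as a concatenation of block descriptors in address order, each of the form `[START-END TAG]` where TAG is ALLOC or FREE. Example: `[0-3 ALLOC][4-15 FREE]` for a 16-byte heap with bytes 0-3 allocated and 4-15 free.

Op 1: a = malloc(10) -> a = 0; heap: [0-9 ALLOC][10-48 FREE]
Op 2: b = malloc(13) -> b = 10; heap: [0-9 ALLOC][10-22 ALLOC][23-48 FREE]
Op 3: free(a) -> (freed a); heap: [0-9 FREE][10-22 ALLOC][23-48 FREE]
Op 4: b = realloc(b, 21) -> b = 10; heap: [0-9 FREE][10-30 ALLOC][31-48 FREE]
Op 5: b = realloc(b, 19) -> b = 10; heap: [0-9 FREE][10-28 ALLOC][29-48 FREE]
Op 6: b = realloc(b, 18) -> b = 10; heap: [0-9 FREE][10-27 ALLOC][28-48 FREE]

Answer: [0-9 FREE][10-27 ALLOC][28-48 FREE]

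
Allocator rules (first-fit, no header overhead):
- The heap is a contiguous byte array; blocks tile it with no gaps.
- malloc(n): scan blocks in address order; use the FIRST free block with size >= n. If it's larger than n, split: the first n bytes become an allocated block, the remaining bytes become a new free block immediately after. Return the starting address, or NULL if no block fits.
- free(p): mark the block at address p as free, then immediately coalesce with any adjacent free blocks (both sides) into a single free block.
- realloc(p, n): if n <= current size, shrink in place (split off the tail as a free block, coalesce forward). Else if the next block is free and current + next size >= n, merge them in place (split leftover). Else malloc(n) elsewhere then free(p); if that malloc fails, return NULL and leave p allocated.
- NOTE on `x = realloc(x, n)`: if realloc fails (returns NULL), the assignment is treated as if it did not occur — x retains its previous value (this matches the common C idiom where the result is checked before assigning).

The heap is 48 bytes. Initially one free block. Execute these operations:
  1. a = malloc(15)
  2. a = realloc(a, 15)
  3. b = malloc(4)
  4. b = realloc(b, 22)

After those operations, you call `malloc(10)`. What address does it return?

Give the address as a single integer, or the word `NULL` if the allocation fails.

Answer: 37

Derivation:
Op 1: a = malloc(15) -> a = 0; heap: [0-14 ALLOC][15-47 FREE]
Op 2: a = realloc(a, 15) -> a = 0; heap: [0-14 ALLOC][15-47 FREE]
Op 3: b = malloc(4) -> b = 15; heap: [0-14 ALLOC][15-18 ALLOC][19-47 FREE]
Op 4: b = realloc(b, 22) -> b = 15; heap: [0-14 ALLOC][15-36 ALLOC][37-47 FREE]
malloc(10): first-fit scan over [0-14 ALLOC][15-36 ALLOC][37-47 FREE] -> 37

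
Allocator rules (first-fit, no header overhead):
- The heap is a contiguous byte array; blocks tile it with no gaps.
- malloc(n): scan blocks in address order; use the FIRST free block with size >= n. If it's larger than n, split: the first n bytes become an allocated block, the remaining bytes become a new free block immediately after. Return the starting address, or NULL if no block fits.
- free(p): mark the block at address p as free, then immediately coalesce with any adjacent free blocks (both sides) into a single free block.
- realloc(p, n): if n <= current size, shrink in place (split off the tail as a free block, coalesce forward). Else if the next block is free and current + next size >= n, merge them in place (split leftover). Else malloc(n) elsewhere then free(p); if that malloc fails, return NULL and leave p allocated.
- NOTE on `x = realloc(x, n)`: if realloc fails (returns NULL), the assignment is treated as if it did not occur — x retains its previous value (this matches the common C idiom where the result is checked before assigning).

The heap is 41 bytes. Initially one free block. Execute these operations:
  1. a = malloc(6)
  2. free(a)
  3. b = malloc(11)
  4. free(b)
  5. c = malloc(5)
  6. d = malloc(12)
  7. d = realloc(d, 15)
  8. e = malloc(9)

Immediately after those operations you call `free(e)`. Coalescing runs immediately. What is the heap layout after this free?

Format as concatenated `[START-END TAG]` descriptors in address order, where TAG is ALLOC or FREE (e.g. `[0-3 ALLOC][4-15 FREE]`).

Answer: [0-4 ALLOC][5-19 ALLOC][20-40 FREE]

Derivation:
Op 1: a = malloc(6) -> a = 0; heap: [0-5 ALLOC][6-40 FREE]
Op 2: free(a) -> (freed a); heap: [0-40 FREE]
Op 3: b = malloc(11) -> b = 0; heap: [0-10 ALLOC][11-40 FREE]
Op 4: free(b) -> (freed b); heap: [0-40 FREE]
Op 5: c = malloc(5) -> c = 0; heap: [0-4 ALLOC][5-40 FREE]
Op 6: d = malloc(12) -> d = 5; heap: [0-4 ALLOC][5-16 ALLOC][17-40 FREE]
Op 7: d = realloc(d, 15) -> d = 5; heap: [0-4 ALLOC][5-19 ALLOC][20-40 FREE]
Op 8: e = malloc(9) -> e = 20; heap: [0-4 ALLOC][5-19 ALLOC][20-28 ALLOC][29-40 FREE]
free(e): e = 20 -> block [20-28 ALLOC]; mark free, coalesce with adjacent free neighbors -> [0-4 ALLOC][5-19 ALLOC][20-40 FREE]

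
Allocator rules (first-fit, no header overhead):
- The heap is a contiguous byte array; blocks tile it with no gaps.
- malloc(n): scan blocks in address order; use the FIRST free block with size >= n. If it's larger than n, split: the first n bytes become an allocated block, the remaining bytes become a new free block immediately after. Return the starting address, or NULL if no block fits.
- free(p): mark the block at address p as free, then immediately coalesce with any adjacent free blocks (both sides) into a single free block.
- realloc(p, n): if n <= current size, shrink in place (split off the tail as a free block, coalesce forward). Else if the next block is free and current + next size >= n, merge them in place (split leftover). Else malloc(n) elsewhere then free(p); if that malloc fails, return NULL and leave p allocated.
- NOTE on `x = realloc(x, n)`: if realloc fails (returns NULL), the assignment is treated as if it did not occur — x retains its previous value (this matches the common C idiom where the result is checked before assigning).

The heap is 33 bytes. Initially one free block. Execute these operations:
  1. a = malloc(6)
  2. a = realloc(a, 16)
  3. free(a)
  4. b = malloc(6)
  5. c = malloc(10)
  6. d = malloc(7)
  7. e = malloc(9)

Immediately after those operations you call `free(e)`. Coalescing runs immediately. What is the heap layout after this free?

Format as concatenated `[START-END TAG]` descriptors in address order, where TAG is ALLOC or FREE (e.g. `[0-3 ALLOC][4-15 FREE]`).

Op 1: a = malloc(6) -> a = 0; heap: [0-5 ALLOC][6-32 FREE]
Op 2: a = realloc(a, 16) -> a = 0; heap: [0-15 ALLOC][16-32 FREE]
Op 3: free(a) -> (freed a); heap: [0-32 FREE]
Op 4: b = malloc(6) -> b = 0; heap: [0-5 ALLOC][6-32 FREE]
Op 5: c = malloc(10) -> c = 6; heap: [0-5 ALLOC][6-15 ALLOC][16-32 FREE]
Op 6: d = malloc(7) -> d = 16; heap: [0-5 ALLOC][6-15 ALLOC][16-22 ALLOC][23-32 FREE]
Op 7: e = malloc(9) -> e = 23; heap: [0-5 ALLOC][6-15 ALLOC][16-22 ALLOC][23-31 ALLOC][32-32 FREE]
free(e): e = 23 -> block [23-31 ALLOC]; mark free, coalesce with adjacent free neighbors -> [0-5 ALLOC][6-15 ALLOC][16-22 ALLOC][23-32 FREE]

Answer: [0-5 ALLOC][6-15 ALLOC][16-22 ALLOC][23-32 FREE]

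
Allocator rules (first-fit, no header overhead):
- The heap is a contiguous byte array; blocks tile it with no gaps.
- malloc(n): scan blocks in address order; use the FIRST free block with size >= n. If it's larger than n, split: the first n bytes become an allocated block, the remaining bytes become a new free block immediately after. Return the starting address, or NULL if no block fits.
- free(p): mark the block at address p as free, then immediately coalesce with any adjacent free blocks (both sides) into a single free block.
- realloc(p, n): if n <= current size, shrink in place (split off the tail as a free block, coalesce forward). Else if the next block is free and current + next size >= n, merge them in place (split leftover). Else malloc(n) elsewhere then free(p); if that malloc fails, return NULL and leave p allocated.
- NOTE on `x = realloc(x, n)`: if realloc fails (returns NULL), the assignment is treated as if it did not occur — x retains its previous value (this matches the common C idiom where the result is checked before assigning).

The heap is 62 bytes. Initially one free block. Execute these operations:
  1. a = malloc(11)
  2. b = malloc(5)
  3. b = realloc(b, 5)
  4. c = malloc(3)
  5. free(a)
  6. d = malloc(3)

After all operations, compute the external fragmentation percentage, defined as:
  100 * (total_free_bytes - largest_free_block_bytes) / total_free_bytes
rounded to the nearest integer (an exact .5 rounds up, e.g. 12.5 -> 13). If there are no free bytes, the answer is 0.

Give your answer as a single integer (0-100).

Op 1: a = malloc(11) -> a = 0; heap: [0-10 ALLOC][11-61 FREE]
Op 2: b = malloc(5) -> b = 11; heap: [0-10 ALLOC][11-15 ALLOC][16-61 FREE]
Op 3: b = realloc(b, 5) -> b = 11; heap: [0-10 ALLOC][11-15 ALLOC][16-61 FREE]
Op 4: c = malloc(3) -> c = 16; heap: [0-10 ALLOC][11-15 ALLOC][16-18 ALLOC][19-61 FREE]
Op 5: free(a) -> (freed a); heap: [0-10 FREE][11-15 ALLOC][16-18 ALLOC][19-61 FREE]
Op 6: d = malloc(3) -> d = 0; heap: [0-2 ALLOC][3-10 FREE][11-15 ALLOC][16-18 ALLOC][19-61 FREE]
Free blocks: [8 43] total_free=51 largest=43 -> 100*(51-43)/51 = 800/51 ≈ 15.686 -> rounds to 16

Answer: 16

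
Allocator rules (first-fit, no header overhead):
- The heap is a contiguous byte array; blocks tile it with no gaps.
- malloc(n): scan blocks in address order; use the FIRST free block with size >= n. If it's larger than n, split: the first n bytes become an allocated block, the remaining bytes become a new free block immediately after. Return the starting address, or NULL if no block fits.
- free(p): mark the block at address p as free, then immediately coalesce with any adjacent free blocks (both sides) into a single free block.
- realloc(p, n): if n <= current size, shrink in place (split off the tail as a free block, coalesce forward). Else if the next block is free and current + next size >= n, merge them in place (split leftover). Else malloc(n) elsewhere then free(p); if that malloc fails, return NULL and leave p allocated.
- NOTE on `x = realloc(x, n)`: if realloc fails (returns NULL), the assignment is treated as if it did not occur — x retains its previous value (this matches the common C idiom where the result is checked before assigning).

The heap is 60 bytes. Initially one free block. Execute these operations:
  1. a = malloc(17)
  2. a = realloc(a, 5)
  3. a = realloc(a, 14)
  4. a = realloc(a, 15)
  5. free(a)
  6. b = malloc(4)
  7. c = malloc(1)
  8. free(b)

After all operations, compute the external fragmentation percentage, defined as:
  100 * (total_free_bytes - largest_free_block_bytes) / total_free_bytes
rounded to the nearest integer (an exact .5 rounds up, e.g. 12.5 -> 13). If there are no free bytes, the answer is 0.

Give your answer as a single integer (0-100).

Op 1: a = malloc(17) -> a = 0; heap: [0-16 ALLOC][17-59 FREE]
Op 2: a = realloc(a, 5) -> a = 0; heap: [0-4 ALLOC][5-59 FREE]
Op 3: a = realloc(a, 14) -> a = 0; heap: [0-13 ALLOC][14-59 FREE]
Op 4: a = realloc(a, 15) -> a = 0; heap: [0-14 ALLOC][15-59 FREE]
Op 5: free(a) -> (freed a); heap: [0-59 FREE]
Op 6: b = malloc(4) -> b = 0; heap: [0-3 ALLOC][4-59 FREE]
Op 7: c = malloc(1) -> c = 4; heap: [0-3 ALLOC][4-4 ALLOC][5-59 FREE]
Op 8: free(b) -> (freed b); heap: [0-3 FREE][4-4 ALLOC][5-59 FREE]
Free blocks: [4 55] total_free=59 largest=55 -> 100*(59-55)/59 = 400/59 ≈ 6.780 -> rounds to 7

Answer: 7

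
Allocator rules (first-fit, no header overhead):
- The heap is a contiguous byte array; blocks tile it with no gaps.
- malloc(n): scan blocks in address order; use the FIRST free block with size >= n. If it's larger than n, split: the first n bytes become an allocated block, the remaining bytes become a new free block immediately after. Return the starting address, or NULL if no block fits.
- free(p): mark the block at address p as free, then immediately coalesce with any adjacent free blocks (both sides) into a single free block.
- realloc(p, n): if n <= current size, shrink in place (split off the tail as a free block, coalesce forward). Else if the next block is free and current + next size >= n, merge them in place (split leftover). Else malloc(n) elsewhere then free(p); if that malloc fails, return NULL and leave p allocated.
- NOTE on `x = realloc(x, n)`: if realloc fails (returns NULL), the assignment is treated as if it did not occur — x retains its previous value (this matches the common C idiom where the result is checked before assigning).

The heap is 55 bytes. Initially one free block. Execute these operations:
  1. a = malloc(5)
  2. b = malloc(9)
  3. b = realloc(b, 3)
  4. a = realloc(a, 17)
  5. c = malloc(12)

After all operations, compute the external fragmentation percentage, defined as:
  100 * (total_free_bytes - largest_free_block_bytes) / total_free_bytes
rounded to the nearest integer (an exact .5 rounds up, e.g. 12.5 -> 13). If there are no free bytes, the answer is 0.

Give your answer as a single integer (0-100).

Answer: 22

Derivation:
Op 1: a = malloc(5) -> a = 0; heap: [0-4 ALLOC][5-54 FREE]
Op 2: b = malloc(9) -> b = 5; heap: [0-4 ALLOC][5-13 ALLOC][14-54 FREE]
Op 3: b = realloc(b, 3) -> b = 5; heap: [0-4 ALLOC][5-7 ALLOC][8-54 FREE]
Op 4: a = realloc(a, 17) -> a = 8; heap: [0-4 FREE][5-7 ALLOC][8-24 ALLOC][25-54 FREE]
Op 5: c = malloc(12) -> c = 25; heap: [0-4 FREE][5-7 ALLOC][8-24 ALLOC][25-36 ALLOC][37-54 FREE]
Free blocks: [5 18] total_free=23 largest=18 -> 100*(23-18)/23 = 500/23 ≈ 21.739 -> rounds to 22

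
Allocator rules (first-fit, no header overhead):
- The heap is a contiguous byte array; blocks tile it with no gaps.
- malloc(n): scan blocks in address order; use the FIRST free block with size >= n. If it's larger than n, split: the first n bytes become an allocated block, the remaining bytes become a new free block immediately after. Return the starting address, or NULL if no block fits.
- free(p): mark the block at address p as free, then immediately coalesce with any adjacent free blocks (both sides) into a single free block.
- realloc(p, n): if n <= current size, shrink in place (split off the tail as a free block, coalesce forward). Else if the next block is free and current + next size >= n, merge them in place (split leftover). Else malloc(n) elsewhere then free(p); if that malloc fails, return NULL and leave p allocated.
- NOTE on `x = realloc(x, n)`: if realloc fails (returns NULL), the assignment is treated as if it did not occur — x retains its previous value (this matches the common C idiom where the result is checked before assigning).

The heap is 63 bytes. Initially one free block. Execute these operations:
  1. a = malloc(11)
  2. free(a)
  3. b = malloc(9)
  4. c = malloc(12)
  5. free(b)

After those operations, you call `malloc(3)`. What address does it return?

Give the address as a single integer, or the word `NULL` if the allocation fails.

Op 1: a = malloc(11) -> a = 0; heap: [0-10 ALLOC][11-62 FREE]
Op 2: free(a) -> (freed a); heap: [0-62 FREE]
Op 3: b = malloc(9) -> b = 0; heap: [0-8 ALLOC][9-62 FREE]
Op 4: c = malloc(12) -> c = 9; heap: [0-8 ALLOC][9-20 ALLOC][21-62 FREE]
Op 5: free(b) -> (freed b); heap: [0-8 FREE][9-20 ALLOC][21-62 FREE]
malloc(3): first-fit scan over [0-8 FREE][9-20 ALLOC][21-62 FREE] -> 0

Answer: 0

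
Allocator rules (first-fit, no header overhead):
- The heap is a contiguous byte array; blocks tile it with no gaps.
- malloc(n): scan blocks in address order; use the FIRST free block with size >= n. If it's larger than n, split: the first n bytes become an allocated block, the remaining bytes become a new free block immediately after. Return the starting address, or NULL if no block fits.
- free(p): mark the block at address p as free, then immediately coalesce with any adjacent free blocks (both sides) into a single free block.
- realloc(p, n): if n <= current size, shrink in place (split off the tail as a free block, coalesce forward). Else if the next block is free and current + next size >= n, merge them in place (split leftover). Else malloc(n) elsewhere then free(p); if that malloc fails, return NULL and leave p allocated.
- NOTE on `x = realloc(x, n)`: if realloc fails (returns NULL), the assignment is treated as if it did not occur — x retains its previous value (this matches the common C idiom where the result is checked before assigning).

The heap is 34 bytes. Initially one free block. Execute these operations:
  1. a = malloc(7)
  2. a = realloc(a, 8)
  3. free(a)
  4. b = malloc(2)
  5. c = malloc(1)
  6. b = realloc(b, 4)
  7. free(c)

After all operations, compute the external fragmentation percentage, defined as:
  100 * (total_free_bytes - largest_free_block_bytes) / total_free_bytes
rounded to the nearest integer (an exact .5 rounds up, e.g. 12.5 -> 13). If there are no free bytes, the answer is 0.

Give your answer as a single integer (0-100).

Op 1: a = malloc(7) -> a = 0; heap: [0-6 ALLOC][7-33 FREE]
Op 2: a = realloc(a, 8) -> a = 0; heap: [0-7 ALLOC][8-33 FREE]
Op 3: free(a) -> (freed a); heap: [0-33 FREE]
Op 4: b = malloc(2) -> b = 0; heap: [0-1 ALLOC][2-33 FREE]
Op 5: c = malloc(1) -> c = 2; heap: [0-1 ALLOC][2-2 ALLOC][3-33 FREE]
Op 6: b = realloc(b, 4) -> b = 3; heap: [0-1 FREE][2-2 ALLOC][3-6 ALLOC][7-33 FREE]
Op 7: free(c) -> (freed c); heap: [0-2 FREE][3-6 ALLOC][7-33 FREE]
Free blocks: [3 27] total_free=30 largest=27 -> 100*(30-27)/30 = 300/30 = 10

Answer: 10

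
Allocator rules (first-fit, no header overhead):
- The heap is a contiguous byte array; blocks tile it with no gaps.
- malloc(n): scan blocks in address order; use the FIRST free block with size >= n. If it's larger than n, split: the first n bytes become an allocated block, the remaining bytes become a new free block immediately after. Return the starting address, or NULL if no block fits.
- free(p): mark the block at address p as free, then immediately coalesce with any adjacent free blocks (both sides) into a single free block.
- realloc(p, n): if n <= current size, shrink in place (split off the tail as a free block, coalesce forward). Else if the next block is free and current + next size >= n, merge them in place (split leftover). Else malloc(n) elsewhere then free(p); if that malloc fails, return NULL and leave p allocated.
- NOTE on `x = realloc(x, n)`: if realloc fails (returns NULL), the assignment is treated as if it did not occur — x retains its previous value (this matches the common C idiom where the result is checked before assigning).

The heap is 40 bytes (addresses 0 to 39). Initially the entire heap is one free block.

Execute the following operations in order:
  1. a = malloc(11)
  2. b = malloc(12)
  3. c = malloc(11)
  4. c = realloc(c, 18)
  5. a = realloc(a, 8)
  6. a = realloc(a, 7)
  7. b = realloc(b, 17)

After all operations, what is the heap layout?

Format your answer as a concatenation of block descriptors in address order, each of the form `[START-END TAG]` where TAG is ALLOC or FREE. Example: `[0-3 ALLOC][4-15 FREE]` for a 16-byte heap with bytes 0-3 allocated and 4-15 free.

Op 1: a = malloc(11) -> a = 0; heap: [0-10 ALLOC][11-39 FREE]
Op 2: b = malloc(12) -> b = 11; heap: [0-10 ALLOC][11-22 ALLOC][23-39 FREE]
Op 3: c = malloc(11) -> c = 23; heap: [0-10 ALLOC][11-22 ALLOC][23-33 ALLOC][34-39 FREE]
Op 4: c = realloc(c, 18) -> NULL (c unchanged); heap: [0-10 ALLOC][11-22 ALLOC][23-33 ALLOC][34-39 FREE]
Op 5: a = realloc(a, 8) -> a = 0; heap: [0-7 ALLOC][8-10 FREE][11-22 ALLOC][23-33 ALLOC][34-39 FREE]
Op 6: a = realloc(a, 7) -> a = 0; heap: [0-6 ALLOC][7-10 FREE][11-22 ALLOC][23-33 ALLOC][34-39 FREE]
Op 7: b = realloc(b, 17) -> NULL (b unchanged); heap: [0-6 ALLOC][7-10 FREE][11-22 ALLOC][23-33 ALLOC][34-39 FREE]

Answer: [0-6 ALLOC][7-10 FREE][11-22 ALLOC][23-33 ALLOC][34-39 FREE]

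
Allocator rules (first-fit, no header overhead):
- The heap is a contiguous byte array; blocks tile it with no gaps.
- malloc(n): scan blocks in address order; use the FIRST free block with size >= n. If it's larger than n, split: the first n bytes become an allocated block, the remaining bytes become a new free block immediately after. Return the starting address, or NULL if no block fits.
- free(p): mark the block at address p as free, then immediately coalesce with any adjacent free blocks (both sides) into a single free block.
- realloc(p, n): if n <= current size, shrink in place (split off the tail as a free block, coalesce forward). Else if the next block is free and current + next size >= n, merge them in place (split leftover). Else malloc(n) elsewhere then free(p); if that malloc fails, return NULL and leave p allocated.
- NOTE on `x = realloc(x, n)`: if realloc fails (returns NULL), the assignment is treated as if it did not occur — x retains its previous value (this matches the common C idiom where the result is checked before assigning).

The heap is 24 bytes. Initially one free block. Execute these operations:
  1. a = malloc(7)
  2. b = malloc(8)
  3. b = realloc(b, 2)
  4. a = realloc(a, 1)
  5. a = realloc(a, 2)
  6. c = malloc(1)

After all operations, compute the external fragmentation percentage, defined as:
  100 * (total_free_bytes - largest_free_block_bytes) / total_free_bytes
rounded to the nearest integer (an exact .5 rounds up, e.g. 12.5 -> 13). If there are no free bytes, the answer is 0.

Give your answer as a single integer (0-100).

Answer: 21

Derivation:
Op 1: a = malloc(7) -> a = 0; heap: [0-6 ALLOC][7-23 FREE]
Op 2: b = malloc(8) -> b = 7; heap: [0-6 ALLOC][7-14 ALLOC][15-23 FREE]
Op 3: b = realloc(b, 2) -> b = 7; heap: [0-6 ALLOC][7-8 ALLOC][9-23 FREE]
Op 4: a = realloc(a, 1) -> a = 0; heap: [0-0 ALLOC][1-6 FREE][7-8 ALLOC][9-23 FREE]
Op 5: a = realloc(a, 2) -> a = 0; heap: [0-1 ALLOC][2-6 FREE][7-8 ALLOC][9-23 FREE]
Op 6: c = malloc(1) -> c = 2; heap: [0-1 ALLOC][2-2 ALLOC][3-6 FREE][7-8 ALLOC][9-23 FREE]
Free blocks: [4 15] total_free=19 largest=15 -> 100*(19-15)/19 = 400/19 ≈ 21.053 -> rounds to 21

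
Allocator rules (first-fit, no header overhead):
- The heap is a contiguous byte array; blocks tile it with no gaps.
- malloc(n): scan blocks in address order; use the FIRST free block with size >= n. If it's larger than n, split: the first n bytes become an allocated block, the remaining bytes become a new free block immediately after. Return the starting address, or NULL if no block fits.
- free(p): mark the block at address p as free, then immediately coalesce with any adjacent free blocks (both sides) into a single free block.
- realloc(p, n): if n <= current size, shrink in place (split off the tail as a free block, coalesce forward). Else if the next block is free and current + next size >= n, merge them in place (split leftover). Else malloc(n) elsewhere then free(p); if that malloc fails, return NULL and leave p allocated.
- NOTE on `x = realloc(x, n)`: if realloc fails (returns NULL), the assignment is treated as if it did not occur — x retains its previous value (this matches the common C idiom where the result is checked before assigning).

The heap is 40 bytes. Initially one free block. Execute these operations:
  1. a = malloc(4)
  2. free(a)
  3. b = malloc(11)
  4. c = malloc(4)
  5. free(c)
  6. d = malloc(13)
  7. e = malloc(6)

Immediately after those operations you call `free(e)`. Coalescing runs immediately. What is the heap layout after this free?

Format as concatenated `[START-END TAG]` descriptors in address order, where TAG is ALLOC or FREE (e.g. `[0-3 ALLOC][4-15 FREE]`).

Op 1: a = malloc(4) -> a = 0; heap: [0-3 ALLOC][4-39 FREE]
Op 2: free(a) -> (freed a); heap: [0-39 FREE]
Op 3: b = malloc(11) -> b = 0; heap: [0-10 ALLOC][11-39 FREE]
Op 4: c = malloc(4) -> c = 11; heap: [0-10 ALLOC][11-14 ALLOC][15-39 FREE]
Op 5: free(c) -> (freed c); heap: [0-10 ALLOC][11-39 FREE]
Op 6: d = malloc(13) -> d = 11; heap: [0-10 ALLOC][11-23 ALLOC][24-39 FREE]
Op 7: e = malloc(6) -> e = 24; heap: [0-10 ALLOC][11-23 ALLOC][24-29 ALLOC][30-39 FREE]
free(e): e = 24 -> block [24-29 ALLOC]; mark free, coalesce with adjacent free neighbors -> [0-10 ALLOC][11-23 ALLOC][24-39 FREE]

Answer: [0-10 ALLOC][11-23 ALLOC][24-39 FREE]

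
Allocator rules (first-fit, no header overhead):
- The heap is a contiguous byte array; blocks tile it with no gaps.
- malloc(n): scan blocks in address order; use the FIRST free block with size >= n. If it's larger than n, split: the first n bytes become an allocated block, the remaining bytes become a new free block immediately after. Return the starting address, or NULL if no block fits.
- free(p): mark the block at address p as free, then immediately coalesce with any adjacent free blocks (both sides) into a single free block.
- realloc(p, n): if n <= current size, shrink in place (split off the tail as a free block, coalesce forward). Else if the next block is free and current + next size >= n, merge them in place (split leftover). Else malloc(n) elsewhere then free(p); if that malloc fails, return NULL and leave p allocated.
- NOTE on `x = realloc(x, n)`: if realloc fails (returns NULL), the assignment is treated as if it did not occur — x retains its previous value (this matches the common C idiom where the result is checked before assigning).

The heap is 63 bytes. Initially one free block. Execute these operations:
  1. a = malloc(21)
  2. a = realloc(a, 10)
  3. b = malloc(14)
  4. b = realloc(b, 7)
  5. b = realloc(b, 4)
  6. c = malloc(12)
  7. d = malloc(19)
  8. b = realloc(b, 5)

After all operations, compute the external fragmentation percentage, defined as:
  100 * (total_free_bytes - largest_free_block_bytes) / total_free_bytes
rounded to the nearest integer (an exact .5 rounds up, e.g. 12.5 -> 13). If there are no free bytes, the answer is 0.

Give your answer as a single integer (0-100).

Answer: 24

Derivation:
Op 1: a = malloc(21) -> a = 0; heap: [0-20 ALLOC][21-62 FREE]
Op 2: a = realloc(a, 10) -> a = 0; heap: [0-9 ALLOC][10-62 FREE]
Op 3: b = malloc(14) -> b = 10; heap: [0-9 ALLOC][10-23 ALLOC][24-62 FREE]
Op 4: b = realloc(b, 7) -> b = 10; heap: [0-9 ALLOC][10-16 ALLOC][17-62 FREE]
Op 5: b = realloc(b, 4) -> b = 10; heap: [0-9 ALLOC][10-13 ALLOC][14-62 FREE]
Op 6: c = malloc(12) -> c = 14; heap: [0-9 ALLOC][10-13 ALLOC][14-25 ALLOC][26-62 FREE]
Op 7: d = malloc(19) -> d = 26; heap: [0-9 ALLOC][10-13 ALLOC][14-25 ALLOC][26-44 ALLOC][45-62 FREE]
Op 8: b = realloc(b, 5) -> b = 45; heap: [0-9 ALLOC][10-13 FREE][14-25 ALLOC][26-44 ALLOC][45-49 ALLOC][50-62 FREE]
Free blocks: [4 13] total_free=17 largest=13 -> 100*(17-13)/17 = 400/17 ≈ 23.529 -> rounds to 24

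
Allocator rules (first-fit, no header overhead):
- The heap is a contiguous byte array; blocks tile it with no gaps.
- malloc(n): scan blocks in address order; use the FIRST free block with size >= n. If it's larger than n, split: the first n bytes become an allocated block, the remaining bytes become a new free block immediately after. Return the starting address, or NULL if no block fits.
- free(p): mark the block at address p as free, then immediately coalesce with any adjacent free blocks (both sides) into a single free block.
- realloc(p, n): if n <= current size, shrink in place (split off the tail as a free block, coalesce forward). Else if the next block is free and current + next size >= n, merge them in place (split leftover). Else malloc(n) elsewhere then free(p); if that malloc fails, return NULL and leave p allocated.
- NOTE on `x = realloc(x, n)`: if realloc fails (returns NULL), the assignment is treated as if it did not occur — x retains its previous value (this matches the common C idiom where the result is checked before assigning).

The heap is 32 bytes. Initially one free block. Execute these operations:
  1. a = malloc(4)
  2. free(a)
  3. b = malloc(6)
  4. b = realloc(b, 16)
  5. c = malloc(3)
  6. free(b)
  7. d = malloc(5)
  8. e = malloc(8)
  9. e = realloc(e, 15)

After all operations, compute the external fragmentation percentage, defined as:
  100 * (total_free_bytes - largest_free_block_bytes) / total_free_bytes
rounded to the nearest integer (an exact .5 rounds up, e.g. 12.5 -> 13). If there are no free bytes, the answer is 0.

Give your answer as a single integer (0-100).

Answer: 19

Derivation:
Op 1: a = malloc(4) -> a = 0; heap: [0-3 ALLOC][4-31 FREE]
Op 2: free(a) -> (freed a); heap: [0-31 FREE]
Op 3: b = malloc(6) -> b = 0; heap: [0-5 ALLOC][6-31 FREE]
Op 4: b = realloc(b, 16) -> b = 0; heap: [0-15 ALLOC][16-31 FREE]
Op 5: c = malloc(3) -> c = 16; heap: [0-15 ALLOC][16-18 ALLOC][19-31 FREE]
Op 6: free(b) -> (freed b); heap: [0-15 FREE][16-18 ALLOC][19-31 FREE]
Op 7: d = malloc(5) -> d = 0; heap: [0-4 ALLOC][5-15 FREE][16-18 ALLOC][19-31 FREE]
Op 8: e = malloc(8) -> e = 5; heap: [0-4 ALLOC][5-12 ALLOC][13-15 FREE][16-18 ALLOC][19-31 FREE]
Op 9: e = realloc(e, 15) -> NULL (e unchanged); heap: [0-4 ALLOC][5-12 ALLOC][13-15 FREE][16-18 ALLOC][19-31 FREE]
Free blocks: [3 13] total_free=16 largest=13 -> 100*(16-13)/16 = 300/16 = 18.75 -> rounds to 19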